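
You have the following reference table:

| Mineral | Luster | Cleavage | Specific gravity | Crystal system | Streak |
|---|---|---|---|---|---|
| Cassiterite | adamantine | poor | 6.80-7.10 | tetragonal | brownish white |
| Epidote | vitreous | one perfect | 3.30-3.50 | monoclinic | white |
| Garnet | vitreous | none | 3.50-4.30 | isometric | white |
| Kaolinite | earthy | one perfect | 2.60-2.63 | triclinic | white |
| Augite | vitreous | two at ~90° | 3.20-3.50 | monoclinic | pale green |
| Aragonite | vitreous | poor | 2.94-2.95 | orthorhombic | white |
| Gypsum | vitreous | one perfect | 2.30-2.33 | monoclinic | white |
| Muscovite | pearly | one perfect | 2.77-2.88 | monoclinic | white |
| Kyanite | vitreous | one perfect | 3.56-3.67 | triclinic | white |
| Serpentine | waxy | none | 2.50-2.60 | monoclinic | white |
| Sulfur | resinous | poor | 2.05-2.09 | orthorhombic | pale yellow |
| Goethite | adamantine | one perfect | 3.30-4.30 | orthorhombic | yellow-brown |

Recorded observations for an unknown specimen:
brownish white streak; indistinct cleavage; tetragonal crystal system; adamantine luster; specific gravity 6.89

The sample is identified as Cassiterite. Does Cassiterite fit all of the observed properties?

Brownish white streak — is consistent with Cassiterite (brownish white streak).
Indistinct cleavage — is consistent with Cassiterite (cleavage poor).
Tetragonal crystal system — is consistent with Cassiterite (tetragonal system).
Adamantine luster — is consistent with Cassiterite (adamantine luster).
Specific gravity 6.89 — is consistent with Cassiterite (SG 6.80-7.10).
All observations are consistent with the tabulated values for Cassiterite.

Yes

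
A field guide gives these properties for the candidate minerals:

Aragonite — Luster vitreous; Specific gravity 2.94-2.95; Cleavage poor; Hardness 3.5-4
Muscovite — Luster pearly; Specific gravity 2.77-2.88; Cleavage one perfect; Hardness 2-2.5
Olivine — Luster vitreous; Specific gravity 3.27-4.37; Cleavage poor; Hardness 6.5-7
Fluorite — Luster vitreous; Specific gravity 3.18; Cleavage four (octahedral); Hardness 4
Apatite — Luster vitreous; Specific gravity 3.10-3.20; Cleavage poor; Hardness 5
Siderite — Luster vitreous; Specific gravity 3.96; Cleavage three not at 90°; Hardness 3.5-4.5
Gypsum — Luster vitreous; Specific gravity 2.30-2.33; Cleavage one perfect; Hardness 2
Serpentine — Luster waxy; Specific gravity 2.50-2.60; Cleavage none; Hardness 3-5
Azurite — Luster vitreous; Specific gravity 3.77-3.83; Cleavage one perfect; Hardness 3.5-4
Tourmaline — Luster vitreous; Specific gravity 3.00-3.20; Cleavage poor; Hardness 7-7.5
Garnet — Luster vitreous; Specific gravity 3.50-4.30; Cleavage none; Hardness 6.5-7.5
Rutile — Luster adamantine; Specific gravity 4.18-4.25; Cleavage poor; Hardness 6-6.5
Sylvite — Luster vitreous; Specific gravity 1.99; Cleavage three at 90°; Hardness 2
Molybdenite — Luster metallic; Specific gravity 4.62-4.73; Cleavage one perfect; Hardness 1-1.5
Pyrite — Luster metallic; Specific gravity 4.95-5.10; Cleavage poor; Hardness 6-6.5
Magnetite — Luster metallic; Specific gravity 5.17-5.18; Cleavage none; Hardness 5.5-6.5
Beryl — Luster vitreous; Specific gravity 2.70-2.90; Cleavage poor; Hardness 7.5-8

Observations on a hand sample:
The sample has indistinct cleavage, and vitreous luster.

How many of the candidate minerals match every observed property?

5

Indistinct cleavage — Aragonite, Olivine, Apatite, Tourmaline, Rutile, Pyrite, Beryl remain.
Vitreous luster rules out Rutile, Pyrite.
Consistent with every observation: Apatite, Aragonite, Beryl, Olivine, Tourmaline.
That is 5 minerals.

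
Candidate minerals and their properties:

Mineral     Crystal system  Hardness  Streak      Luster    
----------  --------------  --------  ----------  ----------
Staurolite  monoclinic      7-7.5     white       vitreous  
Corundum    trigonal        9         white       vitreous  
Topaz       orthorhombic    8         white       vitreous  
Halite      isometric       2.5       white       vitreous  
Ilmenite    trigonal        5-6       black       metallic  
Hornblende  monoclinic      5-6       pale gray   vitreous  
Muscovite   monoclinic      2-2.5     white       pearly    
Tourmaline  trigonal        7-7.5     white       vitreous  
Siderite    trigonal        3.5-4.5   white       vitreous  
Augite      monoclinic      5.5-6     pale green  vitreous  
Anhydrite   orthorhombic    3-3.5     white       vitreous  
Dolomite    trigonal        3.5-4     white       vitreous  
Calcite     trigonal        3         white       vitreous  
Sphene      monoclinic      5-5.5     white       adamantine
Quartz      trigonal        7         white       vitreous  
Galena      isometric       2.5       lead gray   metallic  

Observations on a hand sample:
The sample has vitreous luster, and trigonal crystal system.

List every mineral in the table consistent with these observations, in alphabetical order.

Calcite, Corundum, Dolomite, Quartz, Siderite, Tourmaline

Vitreous luster is inconsistent with Ilmenite, Muscovite, Sphene, Galena.
Trigonal crystal system excludes Staurolite, Topaz, Halite, Hornblende, Augite, Anhydrite.
The minerals that satisfy all observations are Calcite, Corundum, Dolomite, Quartz, Siderite, Tourmaline.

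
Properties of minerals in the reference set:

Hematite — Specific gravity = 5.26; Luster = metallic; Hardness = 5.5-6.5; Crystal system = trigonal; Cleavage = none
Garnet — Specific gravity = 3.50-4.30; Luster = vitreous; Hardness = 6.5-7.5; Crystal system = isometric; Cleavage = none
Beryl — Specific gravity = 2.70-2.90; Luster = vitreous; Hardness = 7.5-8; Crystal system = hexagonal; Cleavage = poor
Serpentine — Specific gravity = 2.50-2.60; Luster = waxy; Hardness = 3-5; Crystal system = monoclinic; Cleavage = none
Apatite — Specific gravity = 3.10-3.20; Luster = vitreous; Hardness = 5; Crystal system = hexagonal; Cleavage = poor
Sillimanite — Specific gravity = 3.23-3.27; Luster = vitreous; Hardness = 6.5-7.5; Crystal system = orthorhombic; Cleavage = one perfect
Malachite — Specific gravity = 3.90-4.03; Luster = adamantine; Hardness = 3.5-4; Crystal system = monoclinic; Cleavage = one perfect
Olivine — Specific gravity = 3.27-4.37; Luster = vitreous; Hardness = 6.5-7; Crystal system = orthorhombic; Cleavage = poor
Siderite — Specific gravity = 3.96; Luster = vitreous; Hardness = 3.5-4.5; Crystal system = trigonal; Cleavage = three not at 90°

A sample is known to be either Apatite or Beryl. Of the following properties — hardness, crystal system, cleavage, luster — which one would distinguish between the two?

hardness

Hardness: Apatite 5, Beryl 7.5-8 — these differ.
Crystal system: both hexagonal — shared.
Cleavage: both poor — shared.
Luster: both vitreous — shared.
Of the listed properties, hardness is the one that separates them.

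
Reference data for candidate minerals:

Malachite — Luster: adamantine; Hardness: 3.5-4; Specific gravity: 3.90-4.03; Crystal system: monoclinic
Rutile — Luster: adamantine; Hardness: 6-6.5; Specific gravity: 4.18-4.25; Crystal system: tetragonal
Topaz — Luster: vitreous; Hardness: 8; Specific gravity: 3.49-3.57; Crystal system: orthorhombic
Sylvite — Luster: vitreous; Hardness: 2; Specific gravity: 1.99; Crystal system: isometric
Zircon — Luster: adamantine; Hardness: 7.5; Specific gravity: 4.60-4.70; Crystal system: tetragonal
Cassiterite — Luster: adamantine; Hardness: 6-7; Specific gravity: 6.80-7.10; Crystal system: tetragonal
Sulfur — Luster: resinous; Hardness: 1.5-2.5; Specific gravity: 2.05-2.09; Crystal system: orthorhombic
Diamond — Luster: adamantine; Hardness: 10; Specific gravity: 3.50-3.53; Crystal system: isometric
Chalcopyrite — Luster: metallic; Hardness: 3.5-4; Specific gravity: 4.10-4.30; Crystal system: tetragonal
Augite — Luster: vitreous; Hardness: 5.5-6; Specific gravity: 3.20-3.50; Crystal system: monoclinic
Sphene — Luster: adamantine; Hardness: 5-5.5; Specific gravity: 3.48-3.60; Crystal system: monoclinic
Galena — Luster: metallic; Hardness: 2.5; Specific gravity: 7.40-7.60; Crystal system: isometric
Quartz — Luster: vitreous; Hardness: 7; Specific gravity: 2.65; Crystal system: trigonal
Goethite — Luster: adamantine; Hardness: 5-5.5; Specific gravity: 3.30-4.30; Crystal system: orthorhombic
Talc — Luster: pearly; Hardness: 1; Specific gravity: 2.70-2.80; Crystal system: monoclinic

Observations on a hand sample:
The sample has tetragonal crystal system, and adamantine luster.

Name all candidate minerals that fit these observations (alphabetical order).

Tetragonal crystal system — leaves Rutile, Zircon, Cassiterite, Chalcopyrite.
Adamantine luster excludes Chalcopyrite.
The minerals that satisfy all observations are Cassiterite, Rutile, Zircon.

Cassiterite, Rutile, Zircon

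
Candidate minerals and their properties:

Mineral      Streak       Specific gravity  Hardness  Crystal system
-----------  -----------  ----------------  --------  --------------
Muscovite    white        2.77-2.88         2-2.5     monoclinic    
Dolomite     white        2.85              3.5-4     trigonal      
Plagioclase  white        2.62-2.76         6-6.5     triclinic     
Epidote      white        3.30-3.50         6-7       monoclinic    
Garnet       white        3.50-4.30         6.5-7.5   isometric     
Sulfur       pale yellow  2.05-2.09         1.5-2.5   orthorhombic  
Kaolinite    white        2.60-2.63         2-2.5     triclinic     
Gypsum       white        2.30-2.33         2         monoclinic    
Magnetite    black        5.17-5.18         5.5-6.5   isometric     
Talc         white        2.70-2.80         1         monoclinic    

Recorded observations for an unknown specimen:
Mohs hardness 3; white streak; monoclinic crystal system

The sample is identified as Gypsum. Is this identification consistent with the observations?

Inconsistent

Mohs hardness 3 — Gypsum has hardness 2; inconsistent.
White streak — fits Gypsum (white streak).
Monoclinic crystal system — fits Gypsum (monoclinic system).
Hardness alone is enough to reject Gypsum.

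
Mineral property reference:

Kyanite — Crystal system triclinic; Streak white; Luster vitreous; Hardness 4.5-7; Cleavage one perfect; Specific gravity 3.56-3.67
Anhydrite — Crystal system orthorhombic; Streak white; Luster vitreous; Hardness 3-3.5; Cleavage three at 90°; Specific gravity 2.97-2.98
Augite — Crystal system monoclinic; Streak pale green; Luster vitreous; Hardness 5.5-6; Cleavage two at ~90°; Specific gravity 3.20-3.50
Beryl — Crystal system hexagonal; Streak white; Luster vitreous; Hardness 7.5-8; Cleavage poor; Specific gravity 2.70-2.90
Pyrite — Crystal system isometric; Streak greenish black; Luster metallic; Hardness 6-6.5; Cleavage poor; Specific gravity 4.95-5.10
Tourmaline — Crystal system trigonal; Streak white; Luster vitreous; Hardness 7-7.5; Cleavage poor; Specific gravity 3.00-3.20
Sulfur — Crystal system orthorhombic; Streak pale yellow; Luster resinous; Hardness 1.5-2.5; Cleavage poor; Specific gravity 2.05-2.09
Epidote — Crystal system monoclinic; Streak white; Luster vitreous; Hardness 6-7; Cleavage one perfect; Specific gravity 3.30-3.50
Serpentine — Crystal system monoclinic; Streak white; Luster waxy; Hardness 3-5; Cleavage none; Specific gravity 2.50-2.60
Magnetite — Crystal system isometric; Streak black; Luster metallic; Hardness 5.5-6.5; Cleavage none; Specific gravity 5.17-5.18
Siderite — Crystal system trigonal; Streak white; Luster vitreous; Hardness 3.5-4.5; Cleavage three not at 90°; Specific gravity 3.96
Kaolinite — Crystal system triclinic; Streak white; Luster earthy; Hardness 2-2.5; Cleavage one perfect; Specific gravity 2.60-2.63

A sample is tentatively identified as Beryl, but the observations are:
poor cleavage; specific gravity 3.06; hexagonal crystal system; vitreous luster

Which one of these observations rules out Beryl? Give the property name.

specific gravity

Poor cleavage: Beryl has cleavage poor — consistent.
Specific gravity 3.06: Beryl has SG 2.70-2.90 — outside the reference range.
Hexagonal crystal system: Beryl has hexagonal system — consistent.
Vitreous luster: Beryl has vitreous luster — consistent.
The specific gravity is the one property that does not fit.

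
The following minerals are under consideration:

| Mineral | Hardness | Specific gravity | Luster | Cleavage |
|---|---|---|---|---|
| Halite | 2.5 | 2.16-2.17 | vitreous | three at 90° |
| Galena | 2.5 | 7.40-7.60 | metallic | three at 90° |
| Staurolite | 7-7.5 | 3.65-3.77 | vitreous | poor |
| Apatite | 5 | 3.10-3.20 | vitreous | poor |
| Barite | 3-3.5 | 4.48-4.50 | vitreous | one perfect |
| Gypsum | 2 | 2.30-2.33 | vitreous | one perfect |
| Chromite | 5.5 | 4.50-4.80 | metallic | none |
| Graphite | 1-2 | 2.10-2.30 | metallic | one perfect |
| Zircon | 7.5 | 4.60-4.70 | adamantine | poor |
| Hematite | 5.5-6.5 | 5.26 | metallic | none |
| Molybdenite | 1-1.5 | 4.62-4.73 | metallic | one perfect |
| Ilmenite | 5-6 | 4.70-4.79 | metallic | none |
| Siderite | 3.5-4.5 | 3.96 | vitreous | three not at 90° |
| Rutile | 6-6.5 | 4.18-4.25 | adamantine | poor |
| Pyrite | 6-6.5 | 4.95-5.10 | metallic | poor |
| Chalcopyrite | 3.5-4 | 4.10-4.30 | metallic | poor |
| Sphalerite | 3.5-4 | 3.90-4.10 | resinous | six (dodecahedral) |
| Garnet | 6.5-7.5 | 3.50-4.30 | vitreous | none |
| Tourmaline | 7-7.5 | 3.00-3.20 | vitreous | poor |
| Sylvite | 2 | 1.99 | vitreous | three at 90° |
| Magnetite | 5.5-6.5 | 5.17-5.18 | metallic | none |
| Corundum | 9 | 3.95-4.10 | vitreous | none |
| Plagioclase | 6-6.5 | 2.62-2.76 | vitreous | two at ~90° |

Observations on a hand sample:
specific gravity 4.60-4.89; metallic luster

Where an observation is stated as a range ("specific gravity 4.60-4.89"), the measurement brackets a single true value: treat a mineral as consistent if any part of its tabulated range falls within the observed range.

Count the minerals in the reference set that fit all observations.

Specific gravity 4.60-4.89 — Chromite, Zircon, Molybdenite, Ilmenite remain.
Metallic luster eliminates Zircon.
Consistent with every observation: Chromite, Ilmenite, Molybdenite.
That is 3 minerals.

3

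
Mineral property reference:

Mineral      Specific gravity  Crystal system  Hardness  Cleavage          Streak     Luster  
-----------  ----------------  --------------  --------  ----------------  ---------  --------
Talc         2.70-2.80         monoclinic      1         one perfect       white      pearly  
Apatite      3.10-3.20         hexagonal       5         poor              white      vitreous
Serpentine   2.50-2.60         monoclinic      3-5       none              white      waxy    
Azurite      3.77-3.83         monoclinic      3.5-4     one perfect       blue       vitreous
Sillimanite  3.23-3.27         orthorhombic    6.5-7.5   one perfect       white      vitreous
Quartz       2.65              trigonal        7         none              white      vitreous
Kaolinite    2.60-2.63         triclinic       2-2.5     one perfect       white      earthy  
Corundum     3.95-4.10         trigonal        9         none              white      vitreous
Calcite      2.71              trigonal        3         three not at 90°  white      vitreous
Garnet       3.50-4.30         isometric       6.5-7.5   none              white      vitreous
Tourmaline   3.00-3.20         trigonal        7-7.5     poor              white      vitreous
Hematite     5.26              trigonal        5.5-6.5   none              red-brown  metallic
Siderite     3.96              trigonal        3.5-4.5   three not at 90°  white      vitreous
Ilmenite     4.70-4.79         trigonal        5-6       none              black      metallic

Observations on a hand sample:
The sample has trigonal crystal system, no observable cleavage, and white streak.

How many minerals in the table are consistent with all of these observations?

2

Trigonal crystal system: only Quartz, Corundum, Calcite, Tourmaline, Hematite, Siderite, Ilmenite remain.
No observable cleavage eliminates Calcite, Tourmaline, Siderite.
White streak eliminates Hematite, Ilmenite.
The minerals that satisfy all observations are Corundum, Quartz.
That is 2 minerals.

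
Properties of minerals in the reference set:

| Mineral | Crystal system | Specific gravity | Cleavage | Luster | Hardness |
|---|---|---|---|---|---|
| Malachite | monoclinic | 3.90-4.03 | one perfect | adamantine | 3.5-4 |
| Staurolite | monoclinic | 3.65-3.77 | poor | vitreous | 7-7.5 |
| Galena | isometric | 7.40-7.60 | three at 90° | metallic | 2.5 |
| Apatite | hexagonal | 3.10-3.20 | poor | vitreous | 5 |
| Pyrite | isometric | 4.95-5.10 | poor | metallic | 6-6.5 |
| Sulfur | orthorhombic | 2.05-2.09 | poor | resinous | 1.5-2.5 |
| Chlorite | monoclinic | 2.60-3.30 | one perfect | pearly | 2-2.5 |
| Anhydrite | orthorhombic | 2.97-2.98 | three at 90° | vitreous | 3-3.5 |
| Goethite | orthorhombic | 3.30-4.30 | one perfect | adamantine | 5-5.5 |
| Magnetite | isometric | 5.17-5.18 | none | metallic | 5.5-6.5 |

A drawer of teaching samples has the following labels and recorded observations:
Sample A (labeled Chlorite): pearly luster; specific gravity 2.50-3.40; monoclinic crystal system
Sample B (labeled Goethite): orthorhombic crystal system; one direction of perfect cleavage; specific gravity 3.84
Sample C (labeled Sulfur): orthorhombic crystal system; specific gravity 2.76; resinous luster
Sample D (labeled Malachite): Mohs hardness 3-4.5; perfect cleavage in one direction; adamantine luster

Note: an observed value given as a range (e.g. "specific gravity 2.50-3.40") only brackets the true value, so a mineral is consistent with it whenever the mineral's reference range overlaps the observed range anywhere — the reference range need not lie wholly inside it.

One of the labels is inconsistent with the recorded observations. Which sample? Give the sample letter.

Sample A: every observation is compatible with the reference values for Chlorite.
Sample B: every observation is compatible with the reference values for Goethite.
Sample C: Sulfur has SG 2.05-2.09, but the record shows specific gravity 2.76 — this label is wrong.
Sample D: every observation is compatible with the reference values for Malachite.
Only sample C is inconsistent with its label.

C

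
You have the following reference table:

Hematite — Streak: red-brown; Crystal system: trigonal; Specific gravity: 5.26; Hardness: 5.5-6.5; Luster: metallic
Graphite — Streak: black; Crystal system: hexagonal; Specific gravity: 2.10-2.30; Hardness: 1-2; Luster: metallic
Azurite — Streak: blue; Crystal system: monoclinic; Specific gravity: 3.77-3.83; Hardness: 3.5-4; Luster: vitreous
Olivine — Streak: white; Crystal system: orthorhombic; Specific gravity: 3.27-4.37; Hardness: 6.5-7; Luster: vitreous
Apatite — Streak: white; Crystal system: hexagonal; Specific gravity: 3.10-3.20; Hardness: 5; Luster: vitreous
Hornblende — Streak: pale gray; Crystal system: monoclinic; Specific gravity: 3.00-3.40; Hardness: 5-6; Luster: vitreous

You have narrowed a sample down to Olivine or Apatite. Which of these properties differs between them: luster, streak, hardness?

Luster: both vitreous — same for both.
Streak: both white — same for both.
Hardness: Olivine 6.5-7, Apatite 5 — these differ.
Hardness is the diagnostic property here.

hardness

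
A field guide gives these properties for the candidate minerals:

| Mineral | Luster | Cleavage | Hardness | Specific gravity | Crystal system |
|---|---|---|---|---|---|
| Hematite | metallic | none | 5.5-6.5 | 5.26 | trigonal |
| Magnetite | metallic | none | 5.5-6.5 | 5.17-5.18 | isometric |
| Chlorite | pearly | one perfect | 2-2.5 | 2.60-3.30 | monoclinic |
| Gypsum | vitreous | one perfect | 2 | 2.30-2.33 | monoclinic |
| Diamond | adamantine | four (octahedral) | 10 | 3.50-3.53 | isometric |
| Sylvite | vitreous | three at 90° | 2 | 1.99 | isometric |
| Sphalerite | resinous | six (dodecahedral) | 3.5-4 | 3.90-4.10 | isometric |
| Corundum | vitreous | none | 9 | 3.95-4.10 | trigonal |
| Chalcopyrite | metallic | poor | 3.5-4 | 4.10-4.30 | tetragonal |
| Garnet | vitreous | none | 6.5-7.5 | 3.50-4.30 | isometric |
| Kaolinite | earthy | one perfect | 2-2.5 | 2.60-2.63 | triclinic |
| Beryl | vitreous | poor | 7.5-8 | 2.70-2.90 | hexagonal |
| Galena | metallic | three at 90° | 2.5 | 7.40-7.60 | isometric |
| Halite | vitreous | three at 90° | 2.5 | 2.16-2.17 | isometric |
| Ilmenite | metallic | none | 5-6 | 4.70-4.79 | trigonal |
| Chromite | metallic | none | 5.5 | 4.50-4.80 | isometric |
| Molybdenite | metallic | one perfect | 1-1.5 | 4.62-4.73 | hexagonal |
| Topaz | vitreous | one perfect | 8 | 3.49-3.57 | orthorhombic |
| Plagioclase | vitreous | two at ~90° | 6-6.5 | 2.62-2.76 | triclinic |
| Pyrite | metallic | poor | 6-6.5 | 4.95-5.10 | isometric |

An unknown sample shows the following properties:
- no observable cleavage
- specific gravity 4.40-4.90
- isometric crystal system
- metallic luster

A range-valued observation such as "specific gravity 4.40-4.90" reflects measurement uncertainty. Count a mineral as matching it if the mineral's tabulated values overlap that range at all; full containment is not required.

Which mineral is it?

Chromite

No observable cleavage — Hematite, Magnetite, Corundum, Garnet, Ilmenite, Chromite remain.
Specific gravity 4.40-4.90 — narrows the field to Ilmenite, Chromite.
Isometric crystal system is inconsistent with Ilmenite.
Metallic luster — all remaining candidates fit.
Chromite is the sole remaining match.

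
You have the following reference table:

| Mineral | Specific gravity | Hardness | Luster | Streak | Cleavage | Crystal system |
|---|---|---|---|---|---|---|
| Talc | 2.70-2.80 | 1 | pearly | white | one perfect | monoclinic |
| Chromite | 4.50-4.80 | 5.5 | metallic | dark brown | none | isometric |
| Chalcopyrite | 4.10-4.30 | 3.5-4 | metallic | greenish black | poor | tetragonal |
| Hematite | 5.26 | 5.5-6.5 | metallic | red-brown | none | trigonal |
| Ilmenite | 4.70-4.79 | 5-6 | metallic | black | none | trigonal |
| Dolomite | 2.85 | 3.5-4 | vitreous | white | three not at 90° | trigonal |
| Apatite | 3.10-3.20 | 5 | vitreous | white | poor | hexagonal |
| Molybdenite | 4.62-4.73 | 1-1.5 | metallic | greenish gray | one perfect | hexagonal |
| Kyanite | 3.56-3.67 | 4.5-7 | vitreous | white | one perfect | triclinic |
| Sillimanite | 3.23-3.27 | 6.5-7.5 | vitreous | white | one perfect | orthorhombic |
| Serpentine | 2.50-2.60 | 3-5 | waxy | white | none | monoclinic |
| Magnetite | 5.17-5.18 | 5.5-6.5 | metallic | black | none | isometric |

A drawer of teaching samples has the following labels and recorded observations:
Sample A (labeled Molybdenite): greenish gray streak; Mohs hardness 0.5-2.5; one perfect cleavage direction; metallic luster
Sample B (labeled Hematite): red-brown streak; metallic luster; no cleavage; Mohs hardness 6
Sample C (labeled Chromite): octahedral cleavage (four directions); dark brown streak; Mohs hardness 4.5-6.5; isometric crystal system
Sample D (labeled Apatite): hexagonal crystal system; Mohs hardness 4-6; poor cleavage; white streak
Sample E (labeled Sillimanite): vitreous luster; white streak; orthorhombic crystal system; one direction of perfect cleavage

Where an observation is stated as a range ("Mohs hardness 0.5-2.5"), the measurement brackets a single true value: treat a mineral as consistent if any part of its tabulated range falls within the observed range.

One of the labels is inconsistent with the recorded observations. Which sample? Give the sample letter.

C

Sample A: observations are consistent with Molybdenite.
Sample B: observations are consistent with Hematite.
Sample C: octahedral cleavage (four directions) is outside the reference for Chromite (cleavage none) — mislabeled.
Sample D: observations are consistent with Apatite.
Sample E: observations are consistent with Sillimanite.
Sample C is the mislabeled one.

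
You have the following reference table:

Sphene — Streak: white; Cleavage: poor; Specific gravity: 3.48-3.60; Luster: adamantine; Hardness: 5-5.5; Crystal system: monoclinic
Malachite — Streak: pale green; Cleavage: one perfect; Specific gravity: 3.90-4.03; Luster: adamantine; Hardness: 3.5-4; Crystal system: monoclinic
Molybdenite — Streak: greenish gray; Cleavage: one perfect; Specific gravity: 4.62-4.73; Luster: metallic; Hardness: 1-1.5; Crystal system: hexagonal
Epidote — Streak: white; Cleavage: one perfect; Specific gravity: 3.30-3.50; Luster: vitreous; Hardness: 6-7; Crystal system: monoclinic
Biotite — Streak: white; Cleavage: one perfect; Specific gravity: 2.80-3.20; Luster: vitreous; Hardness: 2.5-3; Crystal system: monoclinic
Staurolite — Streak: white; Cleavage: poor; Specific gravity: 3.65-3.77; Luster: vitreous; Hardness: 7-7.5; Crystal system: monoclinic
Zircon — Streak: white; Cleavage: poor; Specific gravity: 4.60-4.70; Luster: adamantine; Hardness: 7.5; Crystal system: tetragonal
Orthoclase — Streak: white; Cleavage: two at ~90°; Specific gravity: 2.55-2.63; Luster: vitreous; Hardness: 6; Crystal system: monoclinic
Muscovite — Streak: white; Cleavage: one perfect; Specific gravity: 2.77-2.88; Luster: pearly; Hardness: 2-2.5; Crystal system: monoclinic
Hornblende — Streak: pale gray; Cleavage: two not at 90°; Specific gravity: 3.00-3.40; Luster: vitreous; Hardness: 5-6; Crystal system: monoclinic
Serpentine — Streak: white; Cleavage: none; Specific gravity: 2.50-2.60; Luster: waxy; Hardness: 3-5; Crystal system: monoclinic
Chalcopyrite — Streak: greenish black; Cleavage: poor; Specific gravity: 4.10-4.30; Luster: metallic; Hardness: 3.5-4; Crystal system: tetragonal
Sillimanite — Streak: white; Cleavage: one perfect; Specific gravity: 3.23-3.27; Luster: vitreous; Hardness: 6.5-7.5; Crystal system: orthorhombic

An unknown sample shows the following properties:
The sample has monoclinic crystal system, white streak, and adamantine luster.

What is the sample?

Sphene

Monoclinic crystal system rules out Molybdenite, Zircon, Chalcopyrite, Sillimanite.
White streak rules out Malachite, Hornblende.
Adamantine luster: narrows the field to Sphene.
Only Sphene satisfies all observations.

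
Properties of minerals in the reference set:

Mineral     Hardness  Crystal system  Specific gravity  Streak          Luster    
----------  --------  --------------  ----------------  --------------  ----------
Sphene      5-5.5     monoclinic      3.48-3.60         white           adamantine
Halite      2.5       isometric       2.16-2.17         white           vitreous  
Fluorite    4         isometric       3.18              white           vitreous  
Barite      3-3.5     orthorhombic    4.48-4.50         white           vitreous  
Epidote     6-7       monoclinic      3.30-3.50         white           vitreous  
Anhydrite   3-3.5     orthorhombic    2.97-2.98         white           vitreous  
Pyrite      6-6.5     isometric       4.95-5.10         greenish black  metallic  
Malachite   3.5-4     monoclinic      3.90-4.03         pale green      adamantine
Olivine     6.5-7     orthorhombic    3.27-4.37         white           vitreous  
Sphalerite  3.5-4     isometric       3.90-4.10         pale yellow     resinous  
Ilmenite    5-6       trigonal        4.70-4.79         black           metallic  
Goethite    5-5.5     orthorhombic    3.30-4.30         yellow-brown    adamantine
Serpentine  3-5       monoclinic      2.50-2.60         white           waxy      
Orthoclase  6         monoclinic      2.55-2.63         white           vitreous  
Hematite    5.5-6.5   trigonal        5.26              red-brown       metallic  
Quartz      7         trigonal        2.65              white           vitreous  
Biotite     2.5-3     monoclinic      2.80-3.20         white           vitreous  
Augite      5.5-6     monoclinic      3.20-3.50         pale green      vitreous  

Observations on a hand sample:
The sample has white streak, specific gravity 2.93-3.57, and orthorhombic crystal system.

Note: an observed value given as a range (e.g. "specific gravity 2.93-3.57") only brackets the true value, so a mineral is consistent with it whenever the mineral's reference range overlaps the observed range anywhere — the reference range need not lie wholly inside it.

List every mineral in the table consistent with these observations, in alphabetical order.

White streak — leaves Sphene, Halite, Fluorite, Barite, Epidote, Anhydrite, Olivine, Serpentine, Orthoclase, Quartz, Biotite.
Specific gravity 2.93-3.57 rules out Halite, Barite, Serpentine, Orthoclase, Quartz.
Orthorhombic crystal system — Anhydrite, Olivine remain.
Remaining candidates: Anhydrite, Olivine.

Anhydrite, Olivine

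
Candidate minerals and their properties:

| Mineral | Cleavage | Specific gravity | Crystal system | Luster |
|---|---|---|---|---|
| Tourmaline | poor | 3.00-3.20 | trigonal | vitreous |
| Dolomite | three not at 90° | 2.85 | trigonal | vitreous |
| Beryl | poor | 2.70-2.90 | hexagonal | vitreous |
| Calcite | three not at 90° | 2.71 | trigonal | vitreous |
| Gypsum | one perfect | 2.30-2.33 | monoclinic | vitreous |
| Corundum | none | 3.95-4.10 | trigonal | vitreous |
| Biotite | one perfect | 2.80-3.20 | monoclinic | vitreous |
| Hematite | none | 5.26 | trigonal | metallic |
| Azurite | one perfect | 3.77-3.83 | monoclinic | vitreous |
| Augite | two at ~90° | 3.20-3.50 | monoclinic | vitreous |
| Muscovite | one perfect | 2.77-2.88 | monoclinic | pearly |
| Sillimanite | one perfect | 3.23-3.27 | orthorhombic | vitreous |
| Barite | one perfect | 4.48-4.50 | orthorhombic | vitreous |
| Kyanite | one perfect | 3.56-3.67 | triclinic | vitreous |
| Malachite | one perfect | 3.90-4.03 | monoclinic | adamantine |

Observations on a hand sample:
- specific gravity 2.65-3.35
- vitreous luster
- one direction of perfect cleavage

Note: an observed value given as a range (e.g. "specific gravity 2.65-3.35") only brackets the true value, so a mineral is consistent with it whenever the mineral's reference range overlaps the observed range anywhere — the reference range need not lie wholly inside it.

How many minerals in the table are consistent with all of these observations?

2

Specific gravity 2.65-3.35 — only Tourmaline, Dolomite, Beryl, Calcite, Biotite, Augite, Muscovite, Sillimanite remain.
Vitreous luster rules out Muscovite.
One direction of perfect cleavage — Biotite, Sillimanite remain.
The minerals that satisfy all observations are Biotite, Sillimanite.
That is 2 minerals.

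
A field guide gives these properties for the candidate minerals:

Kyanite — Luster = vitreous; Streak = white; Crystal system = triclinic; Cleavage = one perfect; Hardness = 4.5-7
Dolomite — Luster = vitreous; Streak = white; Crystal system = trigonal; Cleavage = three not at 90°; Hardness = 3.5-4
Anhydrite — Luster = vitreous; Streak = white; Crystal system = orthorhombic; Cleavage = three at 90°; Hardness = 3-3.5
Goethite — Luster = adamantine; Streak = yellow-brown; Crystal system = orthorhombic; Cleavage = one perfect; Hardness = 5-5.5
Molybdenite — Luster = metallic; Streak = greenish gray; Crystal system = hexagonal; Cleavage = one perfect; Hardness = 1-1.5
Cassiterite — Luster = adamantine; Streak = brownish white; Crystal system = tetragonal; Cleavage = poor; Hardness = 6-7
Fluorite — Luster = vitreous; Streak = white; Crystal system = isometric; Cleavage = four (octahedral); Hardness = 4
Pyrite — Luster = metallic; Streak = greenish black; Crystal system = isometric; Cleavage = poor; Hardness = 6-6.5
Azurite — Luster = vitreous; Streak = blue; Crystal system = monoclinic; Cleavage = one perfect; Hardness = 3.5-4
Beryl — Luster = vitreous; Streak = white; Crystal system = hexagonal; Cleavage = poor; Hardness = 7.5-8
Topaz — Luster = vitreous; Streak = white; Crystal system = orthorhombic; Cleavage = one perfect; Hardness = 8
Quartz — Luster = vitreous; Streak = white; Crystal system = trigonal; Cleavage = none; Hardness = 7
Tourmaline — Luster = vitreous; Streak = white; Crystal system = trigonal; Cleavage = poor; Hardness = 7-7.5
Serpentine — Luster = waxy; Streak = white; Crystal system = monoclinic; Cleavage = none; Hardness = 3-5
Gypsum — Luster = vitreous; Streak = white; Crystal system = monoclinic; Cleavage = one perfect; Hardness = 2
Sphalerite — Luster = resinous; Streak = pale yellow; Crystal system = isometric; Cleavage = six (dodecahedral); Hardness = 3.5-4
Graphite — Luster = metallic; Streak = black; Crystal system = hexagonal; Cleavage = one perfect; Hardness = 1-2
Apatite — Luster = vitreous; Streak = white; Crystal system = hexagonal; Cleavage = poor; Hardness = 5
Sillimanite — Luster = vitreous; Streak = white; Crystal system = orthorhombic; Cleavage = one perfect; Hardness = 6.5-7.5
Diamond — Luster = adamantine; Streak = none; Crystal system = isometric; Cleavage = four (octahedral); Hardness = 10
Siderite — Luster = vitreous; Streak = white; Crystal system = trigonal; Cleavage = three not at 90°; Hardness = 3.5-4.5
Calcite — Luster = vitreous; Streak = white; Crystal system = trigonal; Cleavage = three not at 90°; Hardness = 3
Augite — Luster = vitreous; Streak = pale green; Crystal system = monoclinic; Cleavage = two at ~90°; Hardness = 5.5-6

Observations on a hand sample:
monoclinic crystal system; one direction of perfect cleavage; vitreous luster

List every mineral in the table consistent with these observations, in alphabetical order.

Monoclinic crystal system: Azurite, Serpentine, Gypsum, Augite remain.
One direction of perfect cleavage eliminates Serpentine, Augite.
Vitreous luster: no further eliminations.
The minerals that satisfy all observations are Azurite, Gypsum.

Azurite, Gypsum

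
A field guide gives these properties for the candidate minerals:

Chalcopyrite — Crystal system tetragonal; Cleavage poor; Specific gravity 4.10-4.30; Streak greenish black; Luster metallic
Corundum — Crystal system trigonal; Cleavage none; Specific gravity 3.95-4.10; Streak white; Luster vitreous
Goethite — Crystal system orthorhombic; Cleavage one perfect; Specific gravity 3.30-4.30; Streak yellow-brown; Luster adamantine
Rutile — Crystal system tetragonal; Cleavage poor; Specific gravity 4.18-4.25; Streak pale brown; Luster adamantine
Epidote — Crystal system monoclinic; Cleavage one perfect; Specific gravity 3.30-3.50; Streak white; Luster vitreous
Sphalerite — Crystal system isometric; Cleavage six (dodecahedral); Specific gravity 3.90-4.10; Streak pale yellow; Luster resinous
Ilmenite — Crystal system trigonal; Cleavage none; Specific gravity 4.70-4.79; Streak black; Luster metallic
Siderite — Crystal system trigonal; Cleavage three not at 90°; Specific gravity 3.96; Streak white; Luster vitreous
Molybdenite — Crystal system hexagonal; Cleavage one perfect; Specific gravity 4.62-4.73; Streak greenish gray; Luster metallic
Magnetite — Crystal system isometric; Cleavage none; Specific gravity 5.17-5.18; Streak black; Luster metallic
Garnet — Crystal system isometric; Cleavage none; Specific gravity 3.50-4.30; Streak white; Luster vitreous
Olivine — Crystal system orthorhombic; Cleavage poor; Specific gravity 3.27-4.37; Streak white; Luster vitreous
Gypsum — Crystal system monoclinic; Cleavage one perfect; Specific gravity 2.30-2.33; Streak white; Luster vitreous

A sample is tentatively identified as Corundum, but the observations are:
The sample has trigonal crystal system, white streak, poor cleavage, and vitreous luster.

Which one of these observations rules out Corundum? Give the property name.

cleavage

Trigonal crystal system: Corundum has trigonal system — agrees.
White streak: Corundum has white streak — agrees.
Poor cleavage: Corundum has cleavage none — inconsistent.
Vitreous luster: Corundum has vitreous luster — agrees.
Only the cleavage is inconsistent.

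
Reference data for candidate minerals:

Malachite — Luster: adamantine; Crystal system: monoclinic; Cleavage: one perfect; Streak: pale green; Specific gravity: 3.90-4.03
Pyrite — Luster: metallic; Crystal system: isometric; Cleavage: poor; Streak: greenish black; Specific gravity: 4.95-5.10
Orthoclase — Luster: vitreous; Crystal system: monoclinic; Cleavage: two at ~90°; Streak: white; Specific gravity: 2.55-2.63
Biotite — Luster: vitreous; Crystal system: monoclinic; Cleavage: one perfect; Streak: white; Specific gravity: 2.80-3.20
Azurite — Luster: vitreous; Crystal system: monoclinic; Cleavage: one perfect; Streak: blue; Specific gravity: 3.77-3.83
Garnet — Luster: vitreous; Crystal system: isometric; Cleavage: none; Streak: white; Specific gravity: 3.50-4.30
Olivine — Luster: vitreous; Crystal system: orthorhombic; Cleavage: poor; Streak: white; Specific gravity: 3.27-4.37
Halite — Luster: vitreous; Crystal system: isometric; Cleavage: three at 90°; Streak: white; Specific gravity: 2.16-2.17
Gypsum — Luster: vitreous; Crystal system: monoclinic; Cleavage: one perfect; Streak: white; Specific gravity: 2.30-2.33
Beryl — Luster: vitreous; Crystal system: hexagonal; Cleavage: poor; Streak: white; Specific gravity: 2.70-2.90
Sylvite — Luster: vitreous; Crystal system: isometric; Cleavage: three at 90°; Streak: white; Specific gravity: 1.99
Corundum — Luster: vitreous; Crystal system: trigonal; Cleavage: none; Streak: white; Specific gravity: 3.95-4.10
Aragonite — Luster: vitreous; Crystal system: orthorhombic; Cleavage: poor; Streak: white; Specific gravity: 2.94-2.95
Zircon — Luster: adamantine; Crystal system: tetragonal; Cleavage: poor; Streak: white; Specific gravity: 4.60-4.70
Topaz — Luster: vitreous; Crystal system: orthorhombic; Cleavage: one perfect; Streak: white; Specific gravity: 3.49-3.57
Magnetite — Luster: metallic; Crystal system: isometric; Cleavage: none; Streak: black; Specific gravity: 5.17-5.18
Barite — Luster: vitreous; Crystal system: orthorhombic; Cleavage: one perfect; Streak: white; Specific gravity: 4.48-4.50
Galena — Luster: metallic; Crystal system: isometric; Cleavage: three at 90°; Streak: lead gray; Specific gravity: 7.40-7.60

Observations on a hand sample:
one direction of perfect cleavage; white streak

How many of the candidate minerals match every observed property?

One direction of perfect cleavage: only Malachite, Biotite, Azurite, Gypsum, Topaz, Barite remain.
White streak eliminates Malachite, Azurite.
Consistent with every observation: Barite, Biotite, Gypsum, Topaz.
That is 4 minerals.

4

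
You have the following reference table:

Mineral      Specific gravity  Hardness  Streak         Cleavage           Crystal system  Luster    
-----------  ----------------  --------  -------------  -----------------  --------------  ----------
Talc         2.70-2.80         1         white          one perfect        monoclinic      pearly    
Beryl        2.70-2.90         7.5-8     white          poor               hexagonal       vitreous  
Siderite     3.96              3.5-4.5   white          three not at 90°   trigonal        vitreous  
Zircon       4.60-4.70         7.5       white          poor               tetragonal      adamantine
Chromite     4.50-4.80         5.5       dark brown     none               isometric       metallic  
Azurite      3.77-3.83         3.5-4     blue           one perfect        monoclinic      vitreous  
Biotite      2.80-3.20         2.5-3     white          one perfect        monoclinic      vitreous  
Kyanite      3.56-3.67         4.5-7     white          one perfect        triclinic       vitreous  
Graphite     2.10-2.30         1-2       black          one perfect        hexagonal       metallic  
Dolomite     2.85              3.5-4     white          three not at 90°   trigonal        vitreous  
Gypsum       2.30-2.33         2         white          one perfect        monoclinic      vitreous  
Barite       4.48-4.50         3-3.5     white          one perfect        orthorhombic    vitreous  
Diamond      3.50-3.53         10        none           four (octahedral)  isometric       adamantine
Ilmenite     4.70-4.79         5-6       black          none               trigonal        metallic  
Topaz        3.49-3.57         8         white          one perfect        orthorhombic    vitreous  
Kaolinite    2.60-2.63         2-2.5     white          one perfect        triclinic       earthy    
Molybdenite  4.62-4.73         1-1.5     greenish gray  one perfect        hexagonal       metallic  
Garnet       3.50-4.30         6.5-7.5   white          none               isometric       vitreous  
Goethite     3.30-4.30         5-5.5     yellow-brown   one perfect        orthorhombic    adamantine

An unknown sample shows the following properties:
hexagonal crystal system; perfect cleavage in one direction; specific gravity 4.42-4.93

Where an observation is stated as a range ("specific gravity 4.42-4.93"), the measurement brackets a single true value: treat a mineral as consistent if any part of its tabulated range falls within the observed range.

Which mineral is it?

Hexagonal crystal system — Beryl, Graphite, Molybdenite remain.
Perfect cleavage in one direction is inconsistent with Beryl.
Specific gravity 4.42-4.93 rules out Graphite.
Only Molybdenite satisfies all observations.

Molybdenite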